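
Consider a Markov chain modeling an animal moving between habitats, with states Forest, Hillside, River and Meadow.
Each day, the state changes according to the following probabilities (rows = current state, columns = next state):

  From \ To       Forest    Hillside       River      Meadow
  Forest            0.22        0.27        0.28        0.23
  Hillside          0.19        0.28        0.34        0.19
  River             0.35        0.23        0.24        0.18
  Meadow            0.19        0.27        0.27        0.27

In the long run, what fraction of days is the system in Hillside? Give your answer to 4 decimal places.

Let the stationary distribution be π with π = πP and π_1 + π_2 + π_3 + π_4 = 1.
π_1 = 0.22·π_1 + 0.19·π_2 + 0.35·π_3 + 0.19·π_4
π_2 = 0.27·π_1 + 0.28·π_2 + 0.23·π_3 + 0.27·π_4
π_3 = 0.28·π_1 + 0.34·π_2 + 0.24·π_3 + 0.27·π_4
Solving with the normalization constraint gives π = (0.2424, 0.2613, 0.2822, 0.2140).
So the stationary probability of Hillside is 0.2613.

0.2613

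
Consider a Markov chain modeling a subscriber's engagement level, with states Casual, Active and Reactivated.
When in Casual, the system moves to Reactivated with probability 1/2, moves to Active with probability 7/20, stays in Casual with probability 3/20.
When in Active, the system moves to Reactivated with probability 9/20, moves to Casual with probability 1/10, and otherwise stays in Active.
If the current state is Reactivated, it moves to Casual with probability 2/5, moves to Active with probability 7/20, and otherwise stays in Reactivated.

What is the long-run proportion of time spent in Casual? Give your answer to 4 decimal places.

Let the stationary distribution be π with π = πP and π_1 + π_2 + π_3 = 1.
π_1 = 0.15·π_1 + 0.1·π_2 + 0.4·π_3
π_2 = 0.35·π_1 + 0.45·π_2 + 0.35·π_3
Solving with the normalization constraint gives π = (0.2267, 0.3889, 0.3844).
So the stationary probability of Casual is 0.2267.

0.2267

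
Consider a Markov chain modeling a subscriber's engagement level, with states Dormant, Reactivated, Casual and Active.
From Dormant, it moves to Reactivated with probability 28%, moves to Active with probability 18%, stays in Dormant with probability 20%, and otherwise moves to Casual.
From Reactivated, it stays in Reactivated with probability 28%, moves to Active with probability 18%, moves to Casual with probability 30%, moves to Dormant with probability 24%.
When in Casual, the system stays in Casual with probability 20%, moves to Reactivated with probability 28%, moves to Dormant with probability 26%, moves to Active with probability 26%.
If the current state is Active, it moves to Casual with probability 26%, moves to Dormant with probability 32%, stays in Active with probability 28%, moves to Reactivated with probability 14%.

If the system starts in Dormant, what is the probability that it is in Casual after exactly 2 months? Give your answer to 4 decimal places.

Propagate the distribution vector 2 months from Dormant.
After 0 months: (1.0000, 0.0000, 0.0000, 0.0000)
After 1 month: (0.2000, 0.2800, 0.3400, 0.1800)
After 2 months: (0.2532, 0.2548, 0.2668, 0.2252)
P(in Casual after 2 months) = 0.2668

0.2668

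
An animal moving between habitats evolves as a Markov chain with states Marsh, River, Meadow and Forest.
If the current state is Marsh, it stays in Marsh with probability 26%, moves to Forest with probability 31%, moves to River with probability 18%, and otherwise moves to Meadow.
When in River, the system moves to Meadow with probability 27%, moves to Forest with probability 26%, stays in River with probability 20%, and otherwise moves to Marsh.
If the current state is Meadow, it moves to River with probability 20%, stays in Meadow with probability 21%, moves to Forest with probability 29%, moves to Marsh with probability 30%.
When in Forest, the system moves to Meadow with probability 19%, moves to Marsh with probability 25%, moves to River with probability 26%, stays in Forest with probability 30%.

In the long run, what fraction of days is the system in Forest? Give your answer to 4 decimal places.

0.2919

Let the stationary distribution be π with π = πP and π_1 + π_2 + π_3 + π_4 = 1.
π_1 = 0.26·π_1 + 0.27·π_2 + 0.3·π_3 + 0.25·π_4
π_2 = 0.18·π_1 + 0.2·π_2 + 0.2·π_3 + 0.26·π_4
π_3 = 0.25·π_1 + 0.27·π_2 + 0.21·π_3 + 0.19·π_4
Solving with the normalization constraint gives π = (0.2683, 0.2121, 0.2276, 0.2919).
So the stationary probability of Forest is 0.2919.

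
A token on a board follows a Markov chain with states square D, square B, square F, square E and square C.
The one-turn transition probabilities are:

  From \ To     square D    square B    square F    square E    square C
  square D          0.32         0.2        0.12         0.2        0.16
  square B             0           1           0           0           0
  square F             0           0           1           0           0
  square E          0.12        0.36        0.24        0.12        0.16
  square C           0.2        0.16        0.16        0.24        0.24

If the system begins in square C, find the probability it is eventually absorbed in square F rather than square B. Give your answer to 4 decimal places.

0.4451

Let h(s) be the probability of absorption at square F starting from transient state s. Then h(square F) = 1 and h(square B) = 0. By first-step analysis:
h(square D) = 0.32·h(square D) + 0.2·0 + 0.12·1 + 0.2·h(square E) + 0.16·h(square C)
h(square E) = 0.12·h(square D) + 0.36·0 + 0.24·1 + 0.12·h(square E) + 0.16·h(square C)
h(square C) = 0.2·h(square D) + 0.16·0 + 0.16·1 + 0.24·h(square E) + 0.24·h(square C)
Solving: h(square D) = 0.4013, h(square E) = 0.4084, h(square C) = 0.4451.
Starting from square C, the probability is 0.4451.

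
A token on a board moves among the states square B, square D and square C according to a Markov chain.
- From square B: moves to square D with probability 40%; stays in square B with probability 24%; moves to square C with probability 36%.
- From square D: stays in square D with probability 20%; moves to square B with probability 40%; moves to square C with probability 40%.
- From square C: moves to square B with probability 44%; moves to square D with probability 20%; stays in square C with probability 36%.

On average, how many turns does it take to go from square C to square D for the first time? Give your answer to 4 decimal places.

3.6585

Let t(s) be the expected number of turns to first reach square D from state s, with t(square D) = 0. Conditioning on the first turn:
t(square B) = 1 + 0.24·t(square B) + 0.36·t(square C)
t(square C) = 1 + 0.44·t(square B) + 0.36·t(square C)
Solving: t(square B) = 3.0488, t(square C) = 3.6585.
Expected turns from square C to square D: 3.6585.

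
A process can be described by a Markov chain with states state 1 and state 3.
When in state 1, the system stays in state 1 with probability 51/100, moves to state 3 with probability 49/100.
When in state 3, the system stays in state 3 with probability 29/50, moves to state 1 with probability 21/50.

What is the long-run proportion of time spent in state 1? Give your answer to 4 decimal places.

Let the stationary distribution be π with π = πP and π_1 + π_2 = 1.
π_1 = 0.51·π_1 + 0.42·π_2
Solving with the normalization constraint gives π = (0.4615, 0.5385).
So the stationary probability of state 1 is 0.4615.

0.4615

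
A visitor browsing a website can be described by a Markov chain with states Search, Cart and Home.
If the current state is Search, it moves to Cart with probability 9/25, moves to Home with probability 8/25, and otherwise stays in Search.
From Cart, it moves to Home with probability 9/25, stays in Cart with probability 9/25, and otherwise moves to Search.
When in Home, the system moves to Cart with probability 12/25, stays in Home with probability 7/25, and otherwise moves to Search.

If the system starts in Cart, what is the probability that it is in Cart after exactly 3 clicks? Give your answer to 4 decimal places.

0.3984

Propagate the distribution vector 3 clicks from Cart.
After 0 clicks: (0.0000, 1.0000, 0.0000)
After 1 click: (0.2800, 0.3600, 0.3600)
After 2 clicks: (0.2768, 0.4032, 0.3200)
After 3 clicks: (0.2783, 0.3984, 0.3233)
P(in Cart after 3 clicks) = 0.3984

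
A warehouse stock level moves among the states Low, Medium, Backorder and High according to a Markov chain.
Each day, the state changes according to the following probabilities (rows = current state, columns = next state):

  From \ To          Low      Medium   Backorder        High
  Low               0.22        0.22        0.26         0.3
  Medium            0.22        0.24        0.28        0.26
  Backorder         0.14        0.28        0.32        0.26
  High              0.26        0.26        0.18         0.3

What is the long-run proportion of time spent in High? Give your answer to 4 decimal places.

Let the stationary distribution be π with π = πP and π_1 + π_2 + π_3 + π_4 = 1.
π_1 = 0.22·π_1 + 0.22·π_2 + 0.14·π_3 + 0.26·π_4
π_2 = 0.22·π_1 + 0.24·π_2 + 0.28·π_3 + 0.26·π_4
π_3 = 0.26·π_1 + 0.28·π_2 + 0.32·π_3 + 0.18·π_4
Solving with the normalization constraint gives π = (0.2105, 0.2517, 0.2582, 0.2796).
So the stationary probability of High is 0.2796.

0.2796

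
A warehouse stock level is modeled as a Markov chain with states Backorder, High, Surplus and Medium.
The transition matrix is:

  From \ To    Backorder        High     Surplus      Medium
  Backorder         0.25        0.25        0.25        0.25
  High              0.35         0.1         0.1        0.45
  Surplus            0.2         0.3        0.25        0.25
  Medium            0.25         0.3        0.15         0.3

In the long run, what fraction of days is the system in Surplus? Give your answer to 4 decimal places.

Let the stationary distribution be π with π = πP and π_1 + π_2 + π_3 + π_4 = 1.
π_1 = 0.25·π_1 + 0.35·π_2 + 0.2·π_3 + 0.25·π_4
π_2 = 0.25·π_1 + 0.1·π_2 + 0.3·π_3 + 0.3·π_4
π_3 = 0.25·π_1 + 0.1·π_2 + 0.25·π_3 + 0.15·π_4
Solving with the normalization constraint gives π = (0.2648, 0.2390, 0.1828, 0.3135).
So the stationary probability of Surplus is 0.1828.

0.1828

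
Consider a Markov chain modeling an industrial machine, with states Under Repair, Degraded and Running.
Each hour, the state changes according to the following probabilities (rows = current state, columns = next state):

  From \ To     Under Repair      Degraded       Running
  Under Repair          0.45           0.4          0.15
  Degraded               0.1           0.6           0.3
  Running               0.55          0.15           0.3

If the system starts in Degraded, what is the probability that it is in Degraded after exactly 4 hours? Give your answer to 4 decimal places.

0.4187

Propagate the distribution vector 4 hours from Degraded.
After 0 hours: (0.0000, 1.0000, 0.0000)
After 1 hour: (0.1000, 0.6000, 0.3000)
After 2 hours: (0.2700, 0.4450, 0.2850)
After 3 hours: (0.3228, 0.4178, 0.2595)
After 4 hours: (0.3297, 0.4187, 0.2516)
P(in Degraded after 4 hours) = 0.4187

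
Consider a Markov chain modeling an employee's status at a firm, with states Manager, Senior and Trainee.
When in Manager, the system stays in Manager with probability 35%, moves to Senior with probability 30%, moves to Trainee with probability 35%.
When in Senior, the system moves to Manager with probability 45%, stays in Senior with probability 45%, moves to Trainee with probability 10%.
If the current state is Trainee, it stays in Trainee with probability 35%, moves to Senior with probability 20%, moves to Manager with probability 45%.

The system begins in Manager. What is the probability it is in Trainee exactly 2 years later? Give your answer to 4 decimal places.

0.2750

Sum over the intermediate state after 1 year:
P = P(Manager→Manager)·P(Manager→Trainee) + P(Manager→Senior)·P(Senior→Trainee) + P(Manager→Trainee)·P(Trainee→Trainee)
  = 0.35×0.35 + 0.3×0.1 + 0.35×0.35
  = 0.1225 + 0.0300 + 0.1225 = 0.2750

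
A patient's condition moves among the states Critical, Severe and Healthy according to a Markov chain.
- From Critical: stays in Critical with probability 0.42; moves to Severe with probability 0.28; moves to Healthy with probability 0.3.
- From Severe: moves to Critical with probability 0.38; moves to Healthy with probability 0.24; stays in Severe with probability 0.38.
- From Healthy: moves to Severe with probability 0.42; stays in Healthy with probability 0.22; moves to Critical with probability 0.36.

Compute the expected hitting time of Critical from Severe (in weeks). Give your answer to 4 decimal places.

2.6646

Let t(s) be the expected number of weeks to first reach Critical from state s, with t(Critical) = 0. Conditioning on the first week:
t(Severe) = 1 + 0.38·t(Severe) + 0.24·t(Healthy)
t(Healthy) = 1 + 0.42·t(Severe) + 0.22·t(Healthy)
Solving: t(Severe) = 2.6646, t(Healthy) = 2.7168.
Expected weeks from Severe to Critical: 2.6646.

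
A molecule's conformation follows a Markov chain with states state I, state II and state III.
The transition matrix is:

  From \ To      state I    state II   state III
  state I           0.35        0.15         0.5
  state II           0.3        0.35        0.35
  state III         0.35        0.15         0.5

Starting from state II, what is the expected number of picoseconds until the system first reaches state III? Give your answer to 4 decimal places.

2.5166

Let t(s) be the expected number of picoseconds to first reach state III from state s, with t(state III) = 0. Conditioning on the first picosecond:
t(state I) = 1 + 0.35·t(state I) + 0.15·t(state II)
t(state II) = 1 + 0.3·t(state I) + 0.35·t(state II)
Solving: t(state I) = 2.1192, t(state II) = 2.5166.
Expected picoseconds from state II to state III: 2.5166.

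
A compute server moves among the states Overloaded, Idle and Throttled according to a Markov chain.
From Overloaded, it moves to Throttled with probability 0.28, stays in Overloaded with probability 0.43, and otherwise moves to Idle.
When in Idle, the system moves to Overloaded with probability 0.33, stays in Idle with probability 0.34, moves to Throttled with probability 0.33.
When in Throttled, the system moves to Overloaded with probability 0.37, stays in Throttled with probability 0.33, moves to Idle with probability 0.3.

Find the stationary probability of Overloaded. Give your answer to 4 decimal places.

0.3805

Let the stationary distribution be π with π = πP and π_1 + π_2 + π_3 = 1.
π_1 = 0.43·π_1 + 0.33·π_2 + 0.37·π_3
π_2 = 0.29·π_1 + 0.34·π_2 + 0.3·π_3
Solving with the normalization constraint gives π = (0.3805, 0.3085, 0.3110).
So the stationary probability of Overloaded is 0.3805.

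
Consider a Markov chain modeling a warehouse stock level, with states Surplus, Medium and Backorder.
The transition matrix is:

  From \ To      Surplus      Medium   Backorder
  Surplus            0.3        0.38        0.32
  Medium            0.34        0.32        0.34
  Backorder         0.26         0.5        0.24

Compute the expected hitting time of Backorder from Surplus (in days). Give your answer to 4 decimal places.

Let t(s) be the expected number of days to first reach Backorder from state s, with t(Backorder) = 0. Conditioning on the first day:
t(Surplus) = 1 + 0.3·t(Surplus) + 0.38·t(Medium)
t(Medium) = 1 + 0.34·t(Surplus) + 0.32·t(Medium)
Solving: t(Surplus) = 3.0565, t(Medium) = 2.9988.
Expected days from Surplus to Backorder: 3.0565.

3.0565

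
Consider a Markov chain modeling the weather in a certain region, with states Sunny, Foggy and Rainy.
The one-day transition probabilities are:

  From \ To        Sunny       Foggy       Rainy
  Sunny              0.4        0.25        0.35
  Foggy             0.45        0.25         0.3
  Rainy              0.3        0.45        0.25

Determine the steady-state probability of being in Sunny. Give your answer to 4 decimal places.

Let the stationary distribution be π with π = πP and π_1 + π_2 + π_3 = 1.
π_1 = 0.4·π_1 + 0.45·π_2 + 0.3·π_3
π_2 = 0.25·π_1 + 0.25·π_2 + 0.45·π_3
Solving with the normalization constraint gives π = (0.3851, 0.3108, 0.3041).
So the stationary probability of Sunny is 0.3851.

0.3851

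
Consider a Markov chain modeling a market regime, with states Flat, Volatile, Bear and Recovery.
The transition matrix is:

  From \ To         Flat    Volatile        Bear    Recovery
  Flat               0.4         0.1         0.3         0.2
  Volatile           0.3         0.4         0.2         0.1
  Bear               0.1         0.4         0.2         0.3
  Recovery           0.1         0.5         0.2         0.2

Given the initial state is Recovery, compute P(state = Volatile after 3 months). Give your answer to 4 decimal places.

Propagate the distribution vector 3 months from Recovery.
After 0 months: (0.0000, 0.0000, 0.0000, 1.0000)
After 1 month: (0.1000, 0.5000, 0.2000, 0.2000)
After 2 months: (0.2300, 0.3900, 0.2100, 0.1700)
After 3 months: (0.2470, 0.3480, 0.2230, 0.1820)
P(in Volatile after 3 months) = 0.3480

0.3480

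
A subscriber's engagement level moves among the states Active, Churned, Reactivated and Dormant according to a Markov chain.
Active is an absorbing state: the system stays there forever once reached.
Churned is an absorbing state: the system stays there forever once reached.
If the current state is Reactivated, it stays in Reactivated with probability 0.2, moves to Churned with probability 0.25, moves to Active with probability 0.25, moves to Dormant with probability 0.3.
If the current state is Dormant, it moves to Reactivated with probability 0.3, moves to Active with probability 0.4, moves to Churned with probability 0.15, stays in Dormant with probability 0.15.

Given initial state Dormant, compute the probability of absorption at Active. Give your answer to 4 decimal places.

0.6695

Let h(s) be the probability of absorption at Active starting from transient state s. Then h(Active) = 1 and h(Churned) = 0. By first-step analysis:
h(Reactivated) = 0.25·1 + 0.25·0 + 0.2·h(Reactivated) + 0.3·h(Dormant)
h(Dormant) = 0.4·1 + 0.15·0 + 0.3·h(Reactivated) + 0.15·h(Dormant)
Solving: h(Reactivated) = 0.5636, h(Dormant) = 0.6695.
Starting from Dormant, the probability is 0.6695.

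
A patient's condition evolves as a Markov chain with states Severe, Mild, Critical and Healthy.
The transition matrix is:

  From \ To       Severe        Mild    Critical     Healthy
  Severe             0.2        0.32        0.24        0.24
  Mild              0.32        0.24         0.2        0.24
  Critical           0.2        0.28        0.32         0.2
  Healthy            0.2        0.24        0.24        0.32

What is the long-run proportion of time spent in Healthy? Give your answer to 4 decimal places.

0.2500

Let the stationary distribution be π with π = πP and π_1 + π_2 + π_3 + π_4 = 1.
π_1 = 0.2·π_1 + 0.32·π_2 + 0.2·π_3 + 0.2·π_4
π_2 = 0.32·π_1 + 0.24·π_2 + 0.28·π_3 + 0.24·π_4
π_3 = 0.24·π_1 + 0.2·π_2 + 0.32·π_3 + 0.24·π_4
Solving with the normalization constraint gives π = (0.2322, 0.2685, 0.2492, 0.2500).
So the stationary probability of Healthy is 0.2500.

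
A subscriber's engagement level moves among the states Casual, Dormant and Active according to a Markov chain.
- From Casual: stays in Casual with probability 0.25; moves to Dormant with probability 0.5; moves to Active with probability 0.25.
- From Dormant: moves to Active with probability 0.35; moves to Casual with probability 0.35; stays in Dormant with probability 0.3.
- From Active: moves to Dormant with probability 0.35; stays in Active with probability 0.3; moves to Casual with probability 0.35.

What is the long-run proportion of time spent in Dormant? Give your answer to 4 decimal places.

0.3788

Let the stationary distribution be π with π = πP and π_1 + π_2 + π_3 = 1.
π_1 = 0.25·π_1 + 0.35·π_2 + 0.35·π_3
π_2 = 0.5·π_1 + 0.3·π_2 + 0.35·π_3
Solving with the normalization constraint gives π = (0.3182, 0.3788, 0.3030).
So the stationary probability of Dormant is 0.3788.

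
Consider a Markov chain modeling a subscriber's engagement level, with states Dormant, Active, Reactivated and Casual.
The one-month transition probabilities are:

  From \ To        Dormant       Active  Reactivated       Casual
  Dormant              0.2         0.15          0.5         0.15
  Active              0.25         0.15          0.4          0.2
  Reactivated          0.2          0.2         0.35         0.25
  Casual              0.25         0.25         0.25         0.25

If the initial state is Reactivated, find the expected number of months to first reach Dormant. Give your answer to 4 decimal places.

Let t(s) be the expected number of months to first reach Dormant from state s, with t(Dormant) = 0. Conditioning on the first month:
t(Active) = 1 + 0.15·t(Active) + 0.4·t(Reactivated) + 0.2·t(Casual)
t(Reactivated) = 1 + 0.2·t(Active) + 0.35·t(Reactivated) + 0.25·t(Casual)
t(Casual) = 1 + 0.25·t(Active) + 0.25·t(Reactivated) + 0.25·t(Casual)
Solving: t(Active) = 4.2995, t(Reactivated) = 4.5027, t(Casual) = 4.2674.
Expected months from Reactivated to Dormant: 4.5027.

4.5027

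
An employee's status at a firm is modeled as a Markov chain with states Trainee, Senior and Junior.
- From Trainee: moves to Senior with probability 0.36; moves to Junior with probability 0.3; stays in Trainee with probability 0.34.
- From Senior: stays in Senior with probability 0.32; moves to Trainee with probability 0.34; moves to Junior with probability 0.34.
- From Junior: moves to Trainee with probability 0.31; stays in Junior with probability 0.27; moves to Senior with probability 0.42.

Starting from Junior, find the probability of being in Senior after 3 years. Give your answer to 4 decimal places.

Propagate the distribution vector 3 years from Junior.
After 0 years: (0.0000, 0.0000, 1.0000)
After 1 year: (0.3100, 0.4200, 0.2700)
After 2 years: (0.3319, 0.3594, 0.3087)
After 3 years: (0.3307, 0.3641, 0.3051)
P(in Senior after 3 years) = 0.3641

0.3641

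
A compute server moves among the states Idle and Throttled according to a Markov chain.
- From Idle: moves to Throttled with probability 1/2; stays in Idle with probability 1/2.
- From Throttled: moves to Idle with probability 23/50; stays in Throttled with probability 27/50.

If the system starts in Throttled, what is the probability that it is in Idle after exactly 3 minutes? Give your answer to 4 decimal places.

Propagate the distribution vector 3 minutes from Throttled.
After 0 minutes: (0.0000, 1.0000)
After 1 minute: (0.4600, 0.5400)
After 2 minutes: (0.4784, 0.5216)
After 3 minutes: (0.4791, 0.5209)
P(in Idle after 3 minutes) = 0.4791

0.4791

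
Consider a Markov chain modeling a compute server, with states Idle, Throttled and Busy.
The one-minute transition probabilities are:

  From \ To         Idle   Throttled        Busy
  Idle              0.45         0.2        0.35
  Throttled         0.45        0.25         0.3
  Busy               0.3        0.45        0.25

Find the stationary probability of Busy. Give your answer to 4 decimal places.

Let the stationary distribution be π with π = πP and π_1 + π_2 + π_3 = 1.
π_1 = 0.45·π_1 + 0.45·π_2 + 0.3·π_3
π_2 = 0.2·π_1 + 0.25·π_2 + 0.45·π_3
Solving with the normalization constraint gives π = (0.4043, 0.2908, 0.3050).
So the stationary probability of Busy is 0.3050.

0.3050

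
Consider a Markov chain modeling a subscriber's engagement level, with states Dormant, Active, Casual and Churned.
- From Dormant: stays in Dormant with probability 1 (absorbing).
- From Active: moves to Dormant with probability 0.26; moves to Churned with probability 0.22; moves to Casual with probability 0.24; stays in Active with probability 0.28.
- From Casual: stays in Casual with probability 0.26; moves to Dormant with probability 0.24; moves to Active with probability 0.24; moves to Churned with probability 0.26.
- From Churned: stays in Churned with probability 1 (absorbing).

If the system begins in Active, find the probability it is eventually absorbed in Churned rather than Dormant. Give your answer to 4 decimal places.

Let h(s) be the probability of absorption at Churned starting from transient state s. Then h(Churned) = 1 and h(Dormant) = 0. By first-step analysis:
h(Active) = 0.26·0 + 0.28·h(Active) + 0.24·h(Casual) + 0.22·1
h(Casual) = 0.24·0 + 0.24·h(Active) + 0.26·h(Casual) + 0.26·1
Solving: h(Active) = 0.4739, h(Casual) = 0.5051.
Starting from Active, the probability is 0.4739.

0.4739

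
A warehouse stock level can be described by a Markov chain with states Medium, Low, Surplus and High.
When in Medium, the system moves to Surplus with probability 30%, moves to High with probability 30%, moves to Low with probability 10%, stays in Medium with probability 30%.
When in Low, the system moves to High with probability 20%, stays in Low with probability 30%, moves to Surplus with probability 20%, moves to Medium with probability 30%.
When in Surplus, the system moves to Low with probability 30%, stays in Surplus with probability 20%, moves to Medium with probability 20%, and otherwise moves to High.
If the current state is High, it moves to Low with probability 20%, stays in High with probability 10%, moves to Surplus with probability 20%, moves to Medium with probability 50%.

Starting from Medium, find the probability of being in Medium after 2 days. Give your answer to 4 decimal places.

Propagate the distribution vector 2 days from Medium.
After 0 days: (1.0000, 0.0000, 0.0000, 0.0000)
After 1 day: (0.3000, 0.1000, 0.3000, 0.3000)
After 2 days: (0.3300, 0.2100, 0.2300, 0.2300)
P(in Medium after 2 days) = 0.3300

0.3300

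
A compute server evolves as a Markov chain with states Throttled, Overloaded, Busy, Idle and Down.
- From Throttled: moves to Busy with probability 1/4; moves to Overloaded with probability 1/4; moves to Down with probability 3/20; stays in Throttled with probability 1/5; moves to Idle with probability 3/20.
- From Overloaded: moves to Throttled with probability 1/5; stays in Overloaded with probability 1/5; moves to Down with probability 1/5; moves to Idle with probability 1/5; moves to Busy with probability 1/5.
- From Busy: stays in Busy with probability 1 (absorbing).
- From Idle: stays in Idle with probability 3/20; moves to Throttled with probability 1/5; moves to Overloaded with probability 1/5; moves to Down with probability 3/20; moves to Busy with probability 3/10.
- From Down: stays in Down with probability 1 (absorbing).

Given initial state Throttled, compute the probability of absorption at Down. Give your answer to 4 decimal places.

Let h(s) be the probability of absorption at Down starting from transient state s. Then h(Down) = 1 and h(Busy) = 0. By first-step analysis:
h(Throttled) = 0.2·h(Throttled) + 0.25·h(Overloaded) + 0.25·0 + 0.15·h(Idle) + 0.15·1
h(Overloaded) = 0.2·h(Throttled) + 0.2·h(Overloaded) + 0.2·0 + 0.2·h(Idle) + 0.2·1
h(Idle) = 0.2·h(Throttled) + 0.2·h(Overloaded) + 0.3·0 + 0.15·h(Idle) + 0.15·1
Solving: h(Throttled) = 0.3958, h(Overloaded) = 0.4424, h(Idle) = 0.3737.
Starting from Throttled, the probability is 0.3958.

0.3958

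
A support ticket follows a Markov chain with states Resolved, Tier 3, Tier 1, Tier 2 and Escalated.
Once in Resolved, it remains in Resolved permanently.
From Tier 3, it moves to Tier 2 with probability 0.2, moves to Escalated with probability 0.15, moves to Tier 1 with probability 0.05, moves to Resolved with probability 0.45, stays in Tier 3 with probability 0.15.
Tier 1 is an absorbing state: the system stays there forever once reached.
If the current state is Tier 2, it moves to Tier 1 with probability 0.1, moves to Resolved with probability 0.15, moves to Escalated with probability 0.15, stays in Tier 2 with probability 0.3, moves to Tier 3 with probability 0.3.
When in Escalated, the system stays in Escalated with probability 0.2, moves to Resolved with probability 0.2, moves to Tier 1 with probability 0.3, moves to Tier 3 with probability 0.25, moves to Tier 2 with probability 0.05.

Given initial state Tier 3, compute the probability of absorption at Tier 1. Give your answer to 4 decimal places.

0.2201

Let h(s) be the probability of absorption at Tier 1 starting from transient state s. Then h(Tier 1) = 1 and h(Resolved) = 0. By first-step analysis:
h(Tier 3) = 0.45·0 + 0.15·h(Tier 3) + 0.05·1 + 0.2·h(Tier 2) + 0.15·h(Escalated)
h(Tier 2) = 0.15·0 + 0.3·h(Tier 3) + 0.1·1 + 0.3·h(Tier 2) + 0.15·h(Escalated)
h(Escalated) = 0.2·0 + 0.25·h(Tier 3) + 0.3·1 + 0.05·h(Tier 2) + 0.2·h(Escalated)
Solving: h(Tier 3) = 0.2201, h(Tier 2) = 0.3368, h(Escalated) = 0.4648.
Starting from Tier 3, the probability is 0.2201.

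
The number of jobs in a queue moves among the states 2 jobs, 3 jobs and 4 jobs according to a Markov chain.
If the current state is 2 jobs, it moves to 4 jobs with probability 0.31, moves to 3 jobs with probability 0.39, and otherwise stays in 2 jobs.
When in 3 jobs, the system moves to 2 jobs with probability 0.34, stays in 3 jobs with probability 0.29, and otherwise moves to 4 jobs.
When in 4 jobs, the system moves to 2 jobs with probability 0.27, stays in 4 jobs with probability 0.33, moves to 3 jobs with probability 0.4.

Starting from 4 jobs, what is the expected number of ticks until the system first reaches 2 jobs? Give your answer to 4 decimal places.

Let t(s) be the expected number of ticks to first reach 2 jobs from state s, with t(2 jobs) = 0. Conditioning on the first tick:
t(3 jobs) = 1 + 0.29·t(3 jobs) + 0.37·t(4 jobs)
t(4 jobs) = 1 + 0.4·t(3 jobs) + 0.33·t(4 jobs)
Solving: t(3 jobs) = 3.1736, t(4 jobs) = 3.3872.
Expected ticks from 4 jobs to 2 jobs: 3.3872.

3.3872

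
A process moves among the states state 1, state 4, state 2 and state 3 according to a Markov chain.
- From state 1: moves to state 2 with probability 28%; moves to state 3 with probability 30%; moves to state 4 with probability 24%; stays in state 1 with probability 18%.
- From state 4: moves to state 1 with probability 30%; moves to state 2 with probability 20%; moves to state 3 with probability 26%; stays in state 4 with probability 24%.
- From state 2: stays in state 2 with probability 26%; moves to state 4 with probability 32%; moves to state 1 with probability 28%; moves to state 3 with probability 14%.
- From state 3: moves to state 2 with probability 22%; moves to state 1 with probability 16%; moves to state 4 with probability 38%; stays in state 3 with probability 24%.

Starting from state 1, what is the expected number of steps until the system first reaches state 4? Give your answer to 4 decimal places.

3.3905

Let t(s) be the expected number of steps to first reach state 4 from state s, with t(state 4) = 0. Conditioning on the first step:
t(state 1) = 1 + 0.18·t(state 1) + 0.28·t(state 2) + 0.3·t(state 3)
t(state 2) = 1 + 0.28·t(state 1) + 0.26·t(state 2) + 0.14·t(state 3)
t(state 3) = 1 + 0.16·t(state 1) + 0.22·t(state 2) + 0.24·t(state 3)
Solving: t(state 1) = 3.3905, t(state 2) = 3.1931, t(state 3) = 2.9539.
Expected steps from state 1 to state 4: 3.3905.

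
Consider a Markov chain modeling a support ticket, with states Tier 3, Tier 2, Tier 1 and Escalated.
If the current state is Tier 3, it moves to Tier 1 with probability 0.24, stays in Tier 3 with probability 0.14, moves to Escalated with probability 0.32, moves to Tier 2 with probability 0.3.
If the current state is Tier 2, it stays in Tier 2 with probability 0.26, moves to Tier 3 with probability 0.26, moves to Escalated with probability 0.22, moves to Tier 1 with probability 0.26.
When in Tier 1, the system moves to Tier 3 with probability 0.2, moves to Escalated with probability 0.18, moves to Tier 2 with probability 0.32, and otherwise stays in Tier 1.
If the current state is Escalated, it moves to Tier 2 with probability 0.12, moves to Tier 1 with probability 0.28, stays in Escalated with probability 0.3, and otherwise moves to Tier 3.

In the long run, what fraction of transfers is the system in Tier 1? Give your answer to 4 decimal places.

Let the stationary distribution be π with π = πP and π_1 + π_2 + π_3 + π_4 = 1.
π_1 = 0.14·π_1 + 0.26·π_2 + 0.2·π_3 + 0.3·π_4
π_2 = 0.3·π_1 + 0.26·π_2 + 0.32·π_3 + 0.12·π_4
π_3 = 0.24·π_1 + 0.26·π_2 + 0.3·π_3 + 0.28·π_4
Solving with the normalization constraint gives π = (0.2266, 0.2501, 0.2714, 0.2520).
So the stationary probability of Tier 1 is 0.2714.

0.2714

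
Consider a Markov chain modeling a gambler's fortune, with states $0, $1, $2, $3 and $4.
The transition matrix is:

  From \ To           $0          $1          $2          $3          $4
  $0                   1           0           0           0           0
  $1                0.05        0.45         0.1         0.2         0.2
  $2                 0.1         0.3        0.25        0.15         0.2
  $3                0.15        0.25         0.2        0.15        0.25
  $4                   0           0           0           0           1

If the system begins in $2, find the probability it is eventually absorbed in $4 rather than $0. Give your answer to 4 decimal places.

0.6955

Let h(s) be the probability of absorption at $4 starting from transient state s. Then h($4) = 1 and h($0) = 0. By first-step analysis:
h($1) = 0.05·0 + 0.45·h($1) + 0.1·h($2) + 0.2·h($3) + 0.2·1
h($2) = 0.1·0 + 0.3·h($1) + 0.25·h($2) + 0.15·h($3) + 0.2·1
h($3) = 0.15·0 + 0.25·h($1) + 0.2·h($2) + 0.15·h($3) + 0.25·1
Solving: h($1) = 0.7352, h($2) = 0.6955, h($3) = 0.6740.
Starting from $2, the probability is 0.6955.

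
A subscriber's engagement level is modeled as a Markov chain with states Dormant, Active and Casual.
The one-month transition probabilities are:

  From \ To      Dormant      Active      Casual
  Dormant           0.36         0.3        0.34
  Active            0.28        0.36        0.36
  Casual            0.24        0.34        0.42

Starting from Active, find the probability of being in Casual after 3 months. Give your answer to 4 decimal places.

0.3768

Propagate the distribution vector 3 months from Active.
After 0 months: (0.0000, 1.0000, 0.0000)
After 1 month: (0.2800, 0.3600, 0.3600)
After 2 months: (0.2880, 0.3360, 0.3760)
After 3 months: (0.2880, 0.3352, 0.3768)
P(in Casual after 3 months) = 0.3768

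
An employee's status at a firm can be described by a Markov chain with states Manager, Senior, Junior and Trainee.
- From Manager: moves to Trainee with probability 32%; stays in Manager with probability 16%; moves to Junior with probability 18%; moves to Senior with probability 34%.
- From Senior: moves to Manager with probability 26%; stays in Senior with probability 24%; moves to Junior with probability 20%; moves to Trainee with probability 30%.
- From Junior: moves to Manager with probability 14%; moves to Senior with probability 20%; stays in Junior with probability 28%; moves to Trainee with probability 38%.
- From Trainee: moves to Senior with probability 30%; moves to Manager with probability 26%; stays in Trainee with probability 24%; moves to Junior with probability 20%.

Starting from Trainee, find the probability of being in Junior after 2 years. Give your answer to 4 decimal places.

0.2108

Propagate the distribution vector 2 years from Trainee.
After 0 years: (0.0000, 0.0000, 0.0000, 1.0000)
After 1 year: (0.2600, 0.3000, 0.2000, 0.2400)
After 2 years: (0.2100, 0.2724, 0.2108, 0.3068)
P(in Junior after 2 years) = 0.2108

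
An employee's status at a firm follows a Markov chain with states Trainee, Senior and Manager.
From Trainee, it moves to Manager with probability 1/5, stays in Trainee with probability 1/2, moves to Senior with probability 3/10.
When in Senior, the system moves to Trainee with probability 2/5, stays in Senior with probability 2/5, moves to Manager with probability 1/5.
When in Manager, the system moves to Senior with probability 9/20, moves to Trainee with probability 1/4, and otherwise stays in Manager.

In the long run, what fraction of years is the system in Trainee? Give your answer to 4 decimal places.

Let the stationary distribution be π with π = πP and π_1 + π_2 + π_3 = 1.
π_1 = 0.5·π_1 + 0.4·π_2 + 0.25·π_3
π_2 = 0.3·π_1 + 0.4·π_2 + 0.45·π_3
Solving with the normalization constraint gives π = (0.4074, 0.3704, 0.2222).
So the stationary probability of Trainee is 0.4074.

0.4074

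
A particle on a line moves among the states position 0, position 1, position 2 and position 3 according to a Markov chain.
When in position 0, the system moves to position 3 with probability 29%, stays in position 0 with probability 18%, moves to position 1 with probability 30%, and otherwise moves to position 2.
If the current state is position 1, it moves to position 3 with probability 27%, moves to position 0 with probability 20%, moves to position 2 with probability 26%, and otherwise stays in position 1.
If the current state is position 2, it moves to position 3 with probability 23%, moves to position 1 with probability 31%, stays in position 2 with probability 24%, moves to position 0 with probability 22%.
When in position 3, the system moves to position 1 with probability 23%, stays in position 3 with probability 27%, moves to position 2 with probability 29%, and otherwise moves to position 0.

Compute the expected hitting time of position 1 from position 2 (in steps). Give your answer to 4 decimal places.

3.4759

Let t(s) be the expected number of steps to first reach position 1 from state s, with t(position 1) = 0. Conditioning on the first step:
t(position 0) = 1 + 0.18·t(position 0) + 0.23·t(position 2) + 0.29·t(position 3)
t(position 2) = 1 + 0.22·t(position 0) + 0.24·t(position 2) + 0.23·t(position 3)
t(position 3) = 1 + 0.21·t(position 0) + 0.29·t(position 2) + 0.27·t(position 3)
Solving: t(position 0) = 3.5260, t(position 2) = 3.4759, t(position 3) = 3.7650.
Expected steps from position 2 to position 1: 3.4759.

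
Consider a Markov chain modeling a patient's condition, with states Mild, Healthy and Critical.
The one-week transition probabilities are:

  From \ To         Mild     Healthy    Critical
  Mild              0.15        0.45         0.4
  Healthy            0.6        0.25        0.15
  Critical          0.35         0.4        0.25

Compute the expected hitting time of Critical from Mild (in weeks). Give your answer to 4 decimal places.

Let t(s) be the expected number of weeks to first reach Critical from state s, with t(Critical) = 0. Conditioning on the first week:
t(Mild) = 1 + 0.15·t(Mild) + 0.45·t(Healthy)
t(Healthy) = 1 + 0.6·t(Mild) + 0.25·t(Healthy)
Solving: t(Mild) = 3.2653, t(Healthy) = 3.9456.
Expected weeks from Mild to Critical: 3.2653.

3.2653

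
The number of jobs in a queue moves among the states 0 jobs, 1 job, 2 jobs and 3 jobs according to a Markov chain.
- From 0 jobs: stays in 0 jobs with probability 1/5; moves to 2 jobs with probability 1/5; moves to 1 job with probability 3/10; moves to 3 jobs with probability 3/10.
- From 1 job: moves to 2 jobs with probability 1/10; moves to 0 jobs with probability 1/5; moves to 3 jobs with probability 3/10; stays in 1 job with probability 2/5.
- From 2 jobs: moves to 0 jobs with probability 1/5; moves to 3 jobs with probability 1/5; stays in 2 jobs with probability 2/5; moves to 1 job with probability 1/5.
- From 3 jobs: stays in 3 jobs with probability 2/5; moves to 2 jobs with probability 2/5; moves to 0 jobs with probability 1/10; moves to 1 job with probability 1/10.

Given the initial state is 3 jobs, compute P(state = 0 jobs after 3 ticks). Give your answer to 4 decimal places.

0.1700

Propagate the distribution vector 3 ticks from 3 jobs.
After 0 ticks: (0.0000, 0.0000, 0.0000, 1.0000)
After 1 tick: (0.1000, 0.1000, 0.4000, 0.4000)
After 2 ticks: (0.1600, 0.1900, 0.3500, 0.3000)
After 3 ticks: (0.1700, 0.2240, 0.3110, 0.2950)
P(in 0 jobs after 3 ticks) = 0.1700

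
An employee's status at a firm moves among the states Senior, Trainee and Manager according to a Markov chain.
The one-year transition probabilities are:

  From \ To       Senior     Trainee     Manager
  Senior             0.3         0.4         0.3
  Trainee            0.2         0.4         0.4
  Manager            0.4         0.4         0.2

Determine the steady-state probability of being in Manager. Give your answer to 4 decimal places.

0.3091

Let the stationary distribution be π with π = πP and π_1 + π_2 + π_3 = 1.
π_1 = 0.3·π_1 + 0.2·π_2 + 0.4·π_3
π_2 = 0.4·π_1 + 0.4·π_2 + 0.4·π_3
Solving with the normalization constraint gives π = (0.2909, 0.4000, 0.3091).
So the stationary probability of Manager is 0.3091.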